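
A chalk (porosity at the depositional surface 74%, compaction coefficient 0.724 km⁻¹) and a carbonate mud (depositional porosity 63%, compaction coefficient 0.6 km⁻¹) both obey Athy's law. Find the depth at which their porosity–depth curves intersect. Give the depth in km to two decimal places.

Set n₀ₐ e^(−βₐZ) = n₀ᵦ e^(−βᵦZ) ⇒ ln(n₀ₐ/n₀ᵦ) = (βₐ − βᵦ)·Z
Z = ln(0.74/0.63) / (0.724 − 0.6) = 0.1609 / 0.124 = 1.298 km

1.30 km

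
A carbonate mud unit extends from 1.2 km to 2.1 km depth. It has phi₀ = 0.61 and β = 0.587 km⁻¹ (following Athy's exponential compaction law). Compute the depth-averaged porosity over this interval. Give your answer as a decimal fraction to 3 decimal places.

0.234

⟨phi⟩ = (1/(Z₂−Z₁)) ∫ phi₀ e^(−βZ) dZ = phi₀·(e^(−β·Z₁) − e^(−β·Z₂)) / (β·(Z₂−Z₁))
e^(−0.587×1.2) = 0.4944; e^(−0.587×2.1) = 0.2915
⟨phi⟩ = 0.61 × (0.4944 − 0.2915) / (0.587 × 0.9) = 0.61 × 0.3841 = 0.2343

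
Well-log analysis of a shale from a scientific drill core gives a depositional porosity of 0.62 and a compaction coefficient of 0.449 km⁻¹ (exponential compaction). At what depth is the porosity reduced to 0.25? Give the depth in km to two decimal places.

2.02 km

Invert Athy's law: z = ln(phi₀/phi) / c
z = ln(0.62/0.25) / 0.449 = ln(2.48) / 0.449 = 0.9083 / 0.449 = 2.023 km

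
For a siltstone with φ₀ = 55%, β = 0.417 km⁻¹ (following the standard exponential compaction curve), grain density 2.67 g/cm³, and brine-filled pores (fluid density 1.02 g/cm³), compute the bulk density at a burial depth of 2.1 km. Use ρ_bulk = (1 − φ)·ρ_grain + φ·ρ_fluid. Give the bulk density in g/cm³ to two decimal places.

2.29 g/cm³

Porosity at depth: φ = 0.55·exp(−0.417×2.1) = 0.55×0.4166 = 0.2291
Bulk density: ρ_b = (1−φ)ρ_g + φ·ρ_f = 0.7709×2.67 + 0.2291×1.02
       = 2.058 + 0.234 = 2.292 g/cm³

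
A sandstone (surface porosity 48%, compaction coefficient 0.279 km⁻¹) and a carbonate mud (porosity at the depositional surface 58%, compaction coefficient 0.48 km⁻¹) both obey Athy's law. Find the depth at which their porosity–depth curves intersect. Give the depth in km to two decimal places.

Set n₀ₐ e^(−βₐz) = n₀ᵦ e^(−βᵦz) ⇒ ln(n₀ₐ/n₀ᵦ) = (βₐ − βᵦ)·z
z = ln(0.48/0.58) / (0.279 − 0.48) = -0.1892 / -0.201 = 0.942 km

0.94 km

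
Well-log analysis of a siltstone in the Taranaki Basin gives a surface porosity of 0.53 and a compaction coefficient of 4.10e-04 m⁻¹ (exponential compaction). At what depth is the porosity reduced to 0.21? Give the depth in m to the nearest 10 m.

2260 m

Working in km (1 km = 1000 m; β in km⁻¹ = β in m⁻¹ × 1000):
Invert Athy's law: d = ln(φ₀/φ) / β
d = ln(0.53/0.21) / 0.41 = ln(2.524) / 0.41 = 0.9258 / 0.41 = 2.258 km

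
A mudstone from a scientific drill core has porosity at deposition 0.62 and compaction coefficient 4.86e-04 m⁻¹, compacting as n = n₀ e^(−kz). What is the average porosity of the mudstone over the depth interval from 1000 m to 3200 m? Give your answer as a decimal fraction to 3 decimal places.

0.234

Working in km (1 km = 1000 m; k in km⁻¹ = k in m⁻¹ × 1000):
⟨n⟩ = (1/(z₂−z₁)) ∫ n₀ e^(−kz) dz = n₀·(e^(−k·z₁) − e^(−k·z₂)) / (k·(z₂−z₁))
e^(−0.486×1) = 0.6151; e^(−0.486×3.2) = 0.2111
⟨n⟩ = 0.62 × (0.6151 − 0.2111) / (0.486 × 2.2) = 0.62 × 0.3778 = 0.2342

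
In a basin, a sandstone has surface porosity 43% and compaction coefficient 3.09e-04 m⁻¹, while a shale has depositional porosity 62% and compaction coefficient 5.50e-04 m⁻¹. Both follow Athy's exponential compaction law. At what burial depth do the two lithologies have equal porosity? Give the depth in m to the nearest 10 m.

1520 m

Working in km (1 km = 1000 m; β in km⁻¹ = β in m⁻¹ × 1000):
Set phi₀ₐ e^(−βₐZ) = phi₀ᵦ e^(−βᵦZ) ⇒ ln(phi₀ₐ/phi₀ᵦ) = (βₐ − βᵦ)·Z
Z = ln(0.43/0.62) / (0.309 − 0.55) = -0.3659 / -0.241 = 1.518 km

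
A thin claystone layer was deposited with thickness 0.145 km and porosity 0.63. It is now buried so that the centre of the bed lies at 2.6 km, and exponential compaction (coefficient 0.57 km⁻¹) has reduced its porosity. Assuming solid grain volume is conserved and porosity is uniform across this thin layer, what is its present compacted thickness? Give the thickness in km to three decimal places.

0.063 km

Porosity at 2.6 km: phi = 0.63·exp(−0.57×2.6) = 0.1431
Solid-volume conservation: h(1−phi) = h₀(1−phi₀) ⇒ h = h₀·(1−phi₀)/(1−phi)
h = 0.145 × (1 − 0.63)/(1 − 0.1431) = 0.145 × 0.4318 = 0.0626 km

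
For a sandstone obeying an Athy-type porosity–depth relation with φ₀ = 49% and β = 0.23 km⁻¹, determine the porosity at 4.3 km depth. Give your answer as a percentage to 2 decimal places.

φ = φ₀·exp(−β·Z) = 0.49 × exp(−0.23 × 4.3) = 0.49 × exp(−0.989)
  = 0.49 × 0.3719 = 0.1823

18.23%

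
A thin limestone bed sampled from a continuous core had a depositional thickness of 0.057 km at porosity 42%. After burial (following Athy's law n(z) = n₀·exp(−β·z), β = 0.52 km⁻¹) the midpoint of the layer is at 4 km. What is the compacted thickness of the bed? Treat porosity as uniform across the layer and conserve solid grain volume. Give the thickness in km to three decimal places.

Porosity at 4 km: n = 0.42·exp(−0.52×4) = 0.0525
Solid-volume conservation: h(1−n) = h₀(1−n₀) ⇒ h = h₀·(1−n₀)/(1−n)
h = 0.057 × (1 − 0.42)/(1 − 0.0525) = 0.057 × 0.6121 = 0.0349 km

0.035 km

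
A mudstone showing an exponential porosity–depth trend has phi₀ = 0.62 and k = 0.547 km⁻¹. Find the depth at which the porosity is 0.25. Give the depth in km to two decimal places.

Invert Athy's law: Z = ln(phi₀/phi) / k
Z = ln(0.62/0.25) / 0.547 = ln(2.48) / 0.547 = 0.9083 / 0.547 = 1.660 km

1.66 km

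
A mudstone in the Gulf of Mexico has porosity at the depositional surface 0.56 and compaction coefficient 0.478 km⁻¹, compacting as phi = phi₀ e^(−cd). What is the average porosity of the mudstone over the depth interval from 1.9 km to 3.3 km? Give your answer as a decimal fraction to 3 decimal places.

⟨phi⟩ = (1/(d₂−d₁)) ∫ phi₀ e^(−cd) dd = phi₀·(e^(−c·d₁) − e^(−c·d₂)) / (c·(d₂−d₁))
e^(−0.478×1.9) = 0.4032; e^(−0.478×3.3) = 0.2065
⟨phi⟩ = 0.56 × (0.4032 − 0.2065) / (0.478 × 1.4) = 0.56 × 0.2940 = 0.1646

0.165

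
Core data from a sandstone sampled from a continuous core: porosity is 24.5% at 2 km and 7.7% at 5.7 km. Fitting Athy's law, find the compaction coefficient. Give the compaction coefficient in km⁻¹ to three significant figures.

0.313 km⁻¹

Athy: φ(d) = φ₀ e^(−cd) ⇒ φ₁/φ₂ = e^{c(d₂−d₁)} ⇒ c = ln(φ₁/φ₂)/(d₂−d₁)
c = ln(0.245/0.077) / (5.7 − 2) = ln(3.182) / 3.7 = 1.1575 / 3.7 = 0.3128 km⁻¹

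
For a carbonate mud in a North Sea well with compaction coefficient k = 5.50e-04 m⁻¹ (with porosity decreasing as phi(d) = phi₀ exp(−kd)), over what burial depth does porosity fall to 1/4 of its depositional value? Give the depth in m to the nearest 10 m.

Working in km (1 km = 1000 m; k in km⁻¹ = k in m⁻¹ × 1000):
phi/phi₀ = 1/4 ⇒ exp(−k·d) = 1/4 ⇒ d = ln(4) / k
d = 1.3863 / 0.55 = 2.521 km

2520 m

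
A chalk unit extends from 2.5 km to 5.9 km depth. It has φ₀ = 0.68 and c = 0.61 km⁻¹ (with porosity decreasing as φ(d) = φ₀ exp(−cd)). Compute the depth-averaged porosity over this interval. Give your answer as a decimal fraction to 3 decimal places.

⟨φ⟩ = (1/(d₂−d₁)) ∫ φ₀ e^(−cd) dd = φ₀·(e^(−c·d₁) − e^(−c·d₂)) / (c·(d₂−d₁))
e^(−0.61×2.5) = 0.2176; e^(−0.61×5.9) = 0.0274
⟨φ⟩ = 0.68 × (0.2176 − 0.0274) / (0.61 × 3.4) = 0.68 × 0.0917 = 0.0624

0.062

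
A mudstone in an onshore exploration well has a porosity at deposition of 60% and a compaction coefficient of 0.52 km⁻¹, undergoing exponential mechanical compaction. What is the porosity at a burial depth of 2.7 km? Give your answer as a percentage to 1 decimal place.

14.7%

φ = φ₀·exp(−k·Z) = 0.6 × exp(−0.52 × 2.7) = 0.6 × exp(−1.404)
  = 0.6 × 0.2456 = 0.1474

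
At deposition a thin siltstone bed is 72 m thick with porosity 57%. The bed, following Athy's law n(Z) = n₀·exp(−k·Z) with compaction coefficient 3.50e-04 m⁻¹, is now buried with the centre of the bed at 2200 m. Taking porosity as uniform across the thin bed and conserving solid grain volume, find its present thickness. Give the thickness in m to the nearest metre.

Working in km (1 km = 1000 m; k in km⁻¹ = k in m⁻¹ × 1000):
Porosity at 2.2 km: n = 0.57·exp(−0.35×2.2) = 0.2639
Solid-volume conservation: h(1−n) = h₀(1−n₀) ⇒ h = h₀·(1−n₀)/(1−n)
h = 0.072 × (1 − 0.57)/(1 − 0.2639) = 0.072 × 0.5842 = 0.0421 km

42 m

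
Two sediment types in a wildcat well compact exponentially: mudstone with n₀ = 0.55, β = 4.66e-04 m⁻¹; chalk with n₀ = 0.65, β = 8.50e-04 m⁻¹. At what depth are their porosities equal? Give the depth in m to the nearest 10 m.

Working in km (1 km = 1000 m; β in km⁻¹ = β in m⁻¹ × 1000):
Set n₀ₐ e^(−βₐd) = n₀ᵦ e^(−βᵦd) ⇒ ln(n₀ₐ/n₀ᵦ) = (βₐ − βᵦ)·d
d = ln(0.55/0.65) / (0.466 − 0.85) = -0.1671 / -0.384 = 0.435 km

440 m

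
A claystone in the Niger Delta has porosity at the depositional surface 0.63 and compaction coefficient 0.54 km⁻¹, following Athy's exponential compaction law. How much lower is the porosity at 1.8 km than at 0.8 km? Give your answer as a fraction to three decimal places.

0.171

phi(0.8) = 0.63·e^(−0.54×0.8) = 0.4090
phi(1.8) = 0.63·e^(−0.54×1.8) = 0.2383
Δphi = 0.4090 − 0.2383 = 0.1707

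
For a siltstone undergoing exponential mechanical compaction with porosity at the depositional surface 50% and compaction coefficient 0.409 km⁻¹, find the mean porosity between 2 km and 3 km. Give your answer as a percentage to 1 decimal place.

⟨φ⟩ = (1/(d₂−d₁)) ∫ φ₀ e^(−βd) dd = φ₀·(e^(−β·d₁) − e^(−β·d₂)) / (β·(d₂−d₁))
e^(−0.409×2) = 0.4413; e^(−0.409×3) = 0.2932
⟨φ⟩ = 0.5 × (0.4413 − 0.2932) / (0.409 × 1) = 0.5 × 0.3622 = 0.1811

18.1%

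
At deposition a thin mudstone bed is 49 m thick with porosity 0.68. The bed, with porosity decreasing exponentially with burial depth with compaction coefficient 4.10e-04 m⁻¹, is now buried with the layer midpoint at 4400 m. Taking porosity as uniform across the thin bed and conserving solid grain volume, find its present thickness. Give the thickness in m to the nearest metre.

Working in km (1 km = 1000 m; k in km⁻¹ = k in m⁻¹ × 1000):
Porosity at 4.4 km: n = 0.68·exp(−0.41×4.4) = 0.1120
Solid-volume conservation: h(1−n) = h₀(1−n₀) ⇒ h = h₀·(1−n₀)/(1−n)
h = 0.049 × (1 − 0.68)/(1 − 0.1120) = 0.049 × 0.3603 = 0.0177 km

18 m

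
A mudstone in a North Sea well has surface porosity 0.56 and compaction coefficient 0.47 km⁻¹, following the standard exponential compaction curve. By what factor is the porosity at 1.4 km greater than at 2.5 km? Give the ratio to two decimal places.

phi(z₁)/phi(z₂) = e^(−k·z₁)/e^(−k·z₂) = e^{k(z₂−z₁)}
= exp(0.47 × 1.1) = exp(0.517) = 1.6770

1.68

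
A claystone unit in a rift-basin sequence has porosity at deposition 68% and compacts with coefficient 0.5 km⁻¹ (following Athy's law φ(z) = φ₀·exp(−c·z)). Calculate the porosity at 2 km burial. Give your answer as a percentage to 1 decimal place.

φ = φ₀·exp(−c·z) = 0.68 × exp(−0.5 × 2) = 0.68 × exp(−1)
  = 0.68 × 0.3679 = 0.2502

25.0%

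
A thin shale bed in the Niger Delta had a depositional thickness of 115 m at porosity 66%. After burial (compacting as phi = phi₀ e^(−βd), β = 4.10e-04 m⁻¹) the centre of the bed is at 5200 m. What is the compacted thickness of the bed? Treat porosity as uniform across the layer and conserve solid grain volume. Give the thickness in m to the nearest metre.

42 m

Working in km (1 km = 1000 m; β in km⁻¹ = β in m⁻¹ × 1000):
Porosity at 5.2 km: phi = 0.66·exp(−0.41×5.2) = 0.0783
Solid-volume conservation: h(1−phi) = h₀(1−phi₀) ⇒ h = h₀·(1−phi₀)/(1−phi)
h = 0.115 × (1 − 0.66)/(1 − 0.0783) = 0.115 × 0.3689 = 0.0424 km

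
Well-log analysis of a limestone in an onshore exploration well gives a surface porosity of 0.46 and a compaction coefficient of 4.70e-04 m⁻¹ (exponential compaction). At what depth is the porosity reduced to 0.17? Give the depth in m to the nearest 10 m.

2120 m

Working in km (1 km = 1000 m; c in km⁻¹ = c in m⁻¹ × 1000):
Invert Athy's law: d = ln(phi₀/phi) / c
d = ln(0.46/0.17) / 0.47 = ln(2.706) / 0.47 = 0.9954 / 0.47 = 2.118 km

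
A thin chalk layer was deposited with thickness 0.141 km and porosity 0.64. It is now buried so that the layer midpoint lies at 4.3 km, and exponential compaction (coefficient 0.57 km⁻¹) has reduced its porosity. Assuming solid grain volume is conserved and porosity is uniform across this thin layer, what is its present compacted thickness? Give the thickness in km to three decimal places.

Porosity at 4.3 km: φ = 0.64·exp(−0.57×4.3) = 0.0552
Solid-volume conservation: h(1−φ) = h₀(1−φ₀) ⇒ h = h₀·(1−φ₀)/(1−φ)
h = 0.141 × (1 − 0.64)/(1 − 0.0552) = 0.141 × 0.3810 = 0.0537 km

0.054 km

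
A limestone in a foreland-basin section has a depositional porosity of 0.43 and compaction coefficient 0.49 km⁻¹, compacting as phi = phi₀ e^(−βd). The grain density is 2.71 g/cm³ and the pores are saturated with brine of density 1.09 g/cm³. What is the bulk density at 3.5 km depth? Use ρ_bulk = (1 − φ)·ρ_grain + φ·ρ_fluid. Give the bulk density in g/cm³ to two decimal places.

2.58 g/cm³

Porosity at depth: phi = 0.43·exp(−0.49×3.5) = 0.43×0.1800 = 0.0774
Bulk density: ρ_b = (1−phi)ρ_g + phi·ρ_f = 0.9226×2.71 + 0.0774×1.09
       = 2.500 + 0.084 = 2.585 g/cm³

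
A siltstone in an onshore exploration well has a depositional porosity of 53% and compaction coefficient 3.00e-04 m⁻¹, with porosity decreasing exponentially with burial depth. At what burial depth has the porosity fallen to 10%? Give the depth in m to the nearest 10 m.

5560 m

Working in km (1 km = 1000 m; k in km⁻¹ = k in m⁻¹ × 1000):
Invert Athy's law: z = ln(φ₀/φ) / k
z = ln(0.53/0.1) / 0.3 = ln(5.3) / 0.3 = 1.6677 / 0.3 = 5.559 km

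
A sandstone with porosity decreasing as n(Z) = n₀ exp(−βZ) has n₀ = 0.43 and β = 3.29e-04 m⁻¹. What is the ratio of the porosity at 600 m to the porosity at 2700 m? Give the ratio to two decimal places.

Working in km (1 km = 1000 m; β in km⁻¹ = β in m⁻¹ × 1000):
n(Z₁)/n(Z₂) = e^(−β·Z₁)/e^(−β·Z₂) = e^{β(Z₂−Z₁)}
= exp(0.329 × 2.1) = exp(0.6909) = 1.9955

2.00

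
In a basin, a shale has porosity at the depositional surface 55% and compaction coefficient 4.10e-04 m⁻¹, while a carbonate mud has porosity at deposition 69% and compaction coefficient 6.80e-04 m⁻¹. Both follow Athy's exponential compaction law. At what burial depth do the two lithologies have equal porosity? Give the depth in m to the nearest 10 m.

Working in km (1 km = 1000 m; k in km⁻¹ = k in m⁻¹ × 1000):
Set φ₀ₐ e^(−kₐZ) = φ₀ᵦ e^(−kᵦZ) ⇒ ln(φ₀ₐ/φ₀ᵦ) = (kₐ − kᵦ)·Z
Z = ln(0.55/0.69) / (0.41 − 0.68) = -0.2268 / -0.27 = 0.840 km

840 m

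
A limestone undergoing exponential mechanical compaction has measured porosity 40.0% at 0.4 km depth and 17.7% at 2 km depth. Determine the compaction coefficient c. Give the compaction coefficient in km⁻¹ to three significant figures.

Athy: n(Z) = n₀ e^(−cZ) ⇒ n₁/n₂ = e^{c(Z₂−Z₁)} ⇒ c = ln(n₁/n₂)/(Z₂−Z₁)
c = ln(0.4/0.177) / (2 − 0.4) = ln(2.26) / 1.6 = 0.8153 / 1.6 = 0.5096 km⁻¹

0.510 km⁻¹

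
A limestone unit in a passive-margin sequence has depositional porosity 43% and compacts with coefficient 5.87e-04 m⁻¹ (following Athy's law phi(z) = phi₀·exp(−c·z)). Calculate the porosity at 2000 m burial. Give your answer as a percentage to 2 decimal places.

Working in km (1 km = 1000 m; c in km⁻¹ = c in m⁻¹ × 1000):
phi = phi₀·exp(−c·z) = 0.43 × exp(−0.587 × 2) = 0.43 × exp(−1.174)
  = 0.43 × 0.3091 = 0.1329

13.29%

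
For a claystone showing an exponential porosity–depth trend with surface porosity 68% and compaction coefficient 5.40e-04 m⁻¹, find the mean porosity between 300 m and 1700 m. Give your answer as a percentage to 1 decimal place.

Working in km (1 km = 1000 m; β in km⁻¹ = β in m⁻¹ × 1000):
⟨phi⟩ = (1/(z₂−z₁)) ∫ phi₀ e^(−βz) dz = phi₀·(e^(−β·z₁) − e^(−β·z₂)) / (β·(z₂−z₁))
e^(−0.54×0.3) = 0.8504; e^(−0.54×1.7) = 0.3993
⟨phi⟩ = 0.68 × (0.8504 − 0.3993) / (0.54 × 1.4) = 0.68 × 0.5967 = 0.4058

40.6%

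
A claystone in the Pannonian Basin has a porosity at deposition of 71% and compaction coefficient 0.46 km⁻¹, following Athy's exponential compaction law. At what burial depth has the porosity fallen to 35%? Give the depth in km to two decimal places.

Invert Athy's law: z = ln(φ₀/φ) / β
z = ln(0.71/0.35) / 0.46 = ln(2.029) / 0.46 = 0.7073 / 0.46 = 1.538 km

1.54 km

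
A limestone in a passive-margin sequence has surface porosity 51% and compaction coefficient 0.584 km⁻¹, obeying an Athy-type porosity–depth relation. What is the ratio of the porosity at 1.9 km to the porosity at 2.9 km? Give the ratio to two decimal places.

1.79

phi(d₁)/phi(d₂) = e^(−c·d₁)/e^(−c·d₂) = e^{c(d₂−d₁)}
= exp(0.584 × 1) = exp(0.584) = 1.7932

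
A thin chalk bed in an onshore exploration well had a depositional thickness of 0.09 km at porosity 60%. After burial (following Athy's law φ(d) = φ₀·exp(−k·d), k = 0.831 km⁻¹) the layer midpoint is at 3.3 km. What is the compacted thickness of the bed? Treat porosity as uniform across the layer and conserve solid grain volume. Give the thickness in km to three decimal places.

0.037 km

Porosity at 3.3 km: φ = 0.6·exp(−0.831×3.3) = 0.0387
Solid-volume conservation: h(1−φ) = h₀(1−φ₀) ⇒ h = h₀·(1−φ₀)/(1−φ)
h = 0.09 × (1 − 0.6)/(1 − 0.0387) = 0.09 × 0.4161 = 0.0374 km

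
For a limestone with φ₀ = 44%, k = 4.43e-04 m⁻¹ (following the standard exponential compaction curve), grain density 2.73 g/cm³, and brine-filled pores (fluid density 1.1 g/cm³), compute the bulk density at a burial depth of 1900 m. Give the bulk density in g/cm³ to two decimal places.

Working in km (1 km = 1000 m; k in km⁻¹ = k in m⁻¹ × 1000):
Porosity at depth: φ = 0.44·exp(−0.443×1.9) = 0.44×0.4310 = 0.1896
Bulk density: ρ_b = (1−φ)ρ_g + φ·ρ_f = 0.8104×2.73 + 0.1896×1.1
       = 2.212 + 0.209 = 2.421 g/cm³

2.42 g/cm³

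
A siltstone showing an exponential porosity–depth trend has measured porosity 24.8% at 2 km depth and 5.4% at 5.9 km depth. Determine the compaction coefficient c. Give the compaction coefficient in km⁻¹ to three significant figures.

0.391 km⁻¹

Athy: phi(Z) = phi₀ e^(−cZ) ⇒ phi₁/phi₂ = e^{c(Z₂−Z₁)} ⇒ c = ln(phi₁/phi₂)/(Z₂−Z₁)
c = ln(0.248/0.054) / (5.9 − 2) = ln(4.593) / 3.9 = 1.5244 / 3.9 = 0.3909 km⁻¹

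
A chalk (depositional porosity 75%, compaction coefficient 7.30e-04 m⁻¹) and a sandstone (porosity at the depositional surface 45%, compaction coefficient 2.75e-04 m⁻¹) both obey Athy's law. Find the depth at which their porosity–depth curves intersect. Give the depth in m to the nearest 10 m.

1120 m

Working in km (1 km = 1000 m; c in km⁻¹ = c in m⁻¹ × 1000):
Set n₀ₐ e^(−cₐz) = n₀ᵦ e^(−cᵦz) ⇒ ln(n₀ₐ/n₀ᵦ) = (cₐ − cᵦ)·z
z = ln(0.75/0.45) / (0.73 − 0.275) = 0.5108 / 0.455 = 1.123 km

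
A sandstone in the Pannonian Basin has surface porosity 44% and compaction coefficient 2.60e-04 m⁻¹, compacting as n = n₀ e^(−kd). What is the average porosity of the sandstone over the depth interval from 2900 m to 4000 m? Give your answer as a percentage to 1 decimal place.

Working in km (1 km = 1000 m; k in km⁻¹ = k in m⁻¹ × 1000):
⟨n⟩ = (1/(d₂−d₁)) ∫ n₀ e^(−kd) dd = n₀·(e^(−k·d₁) − e^(−k·d₂)) / (k·(d₂−d₁))
e^(−0.26×2.9) = 0.4705; e^(−0.26×4) = 0.3535
⟨n⟩ = 0.44 × (0.4705 − 0.3535) / (0.26 × 1.1) = 0.44 × 0.4092 = 0.1800

18.0%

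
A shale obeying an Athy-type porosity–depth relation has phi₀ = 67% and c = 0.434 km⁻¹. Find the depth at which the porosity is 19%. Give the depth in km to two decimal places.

2.90 km

Invert Athy's law: z = ln(phi₀/phi) / c
z = ln(0.67/0.19) / 0.434 = ln(3.526) / 0.434 = 1.2603 / 0.434 = 2.904 km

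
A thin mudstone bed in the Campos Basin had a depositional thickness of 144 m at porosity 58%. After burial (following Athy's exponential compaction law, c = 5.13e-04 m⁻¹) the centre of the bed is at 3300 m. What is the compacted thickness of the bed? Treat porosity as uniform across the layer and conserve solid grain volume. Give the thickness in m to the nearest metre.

Working in km (1 km = 1000 m; c in km⁻¹ = c in m⁻¹ × 1000):
Porosity at 3.3 km: phi = 0.58·exp(−0.513×3.3) = 0.1067
Solid-volume conservation: h(1−phi) = h₀(1−phi₀) ⇒ h = h₀·(1−phi₀)/(1−phi)
h = 0.144 × (1 − 0.58)/(1 − 0.1067) = 0.144 × 0.4702 = 0.0677 km

68 m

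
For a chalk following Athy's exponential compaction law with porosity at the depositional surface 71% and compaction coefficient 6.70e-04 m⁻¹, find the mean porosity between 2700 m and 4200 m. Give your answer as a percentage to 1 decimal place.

7.3%

Working in km (1 km = 1000 m; k in km⁻¹ = k in m⁻¹ × 1000):
⟨n⟩ = (1/(d₂−d₁)) ∫ n₀ e^(−kd) dd = n₀·(e^(−k·d₁) − e^(−k·d₂)) / (k·(d₂−d₁))
e^(−0.67×2.7) = 0.1638; e^(−0.67×4.2) = 0.0600
⟨n⟩ = 0.71 × (0.1638 − 0.0600) / (0.67 × 1.5) = 0.71 × 0.1033 = 0.0734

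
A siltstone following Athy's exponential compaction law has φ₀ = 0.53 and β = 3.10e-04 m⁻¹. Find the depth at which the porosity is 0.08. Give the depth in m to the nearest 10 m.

6100 m

Working in km (1 km = 1000 m; β in km⁻¹ = β in m⁻¹ × 1000):
Invert Athy's law: d = ln(φ₀/φ) / β
d = ln(0.53/0.08) / 0.31 = ln(6.625) / 0.31 = 1.8909 / 0.31 = 6.100 km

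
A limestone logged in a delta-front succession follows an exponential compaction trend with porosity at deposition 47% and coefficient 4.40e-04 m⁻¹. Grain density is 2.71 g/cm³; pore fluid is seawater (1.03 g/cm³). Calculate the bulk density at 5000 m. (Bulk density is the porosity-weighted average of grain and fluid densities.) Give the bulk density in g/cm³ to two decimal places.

Working in km (1 km = 1000 m; c in km⁻¹ = c in m⁻¹ × 1000):
Porosity at depth: n = 0.47·exp(−0.44×5) = 0.47×0.1108 = 0.0521
Bulk density: ρ_b = (1−n)ρ_g + n·ρ_f = 0.9479×2.71 + 0.0521×1.03
       = 2.569 + 0.054 = 2.623 g/cm³

2.62 g/cm³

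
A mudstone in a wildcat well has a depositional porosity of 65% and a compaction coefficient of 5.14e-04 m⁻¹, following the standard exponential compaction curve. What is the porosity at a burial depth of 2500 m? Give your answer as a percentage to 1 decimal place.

18.0%

Working in km (1 km = 1000 m; β in km⁻¹ = β in m⁻¹ × 1000):
phi = phi₀·exp(−β·z) = 0.65 × exp(−0.514 × 2.5) = 0.65 × exp(−1.285)
  = 0.65 × 0.2767 = 0.1798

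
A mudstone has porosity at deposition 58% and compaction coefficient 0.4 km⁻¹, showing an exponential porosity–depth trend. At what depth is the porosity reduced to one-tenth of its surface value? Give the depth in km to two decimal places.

5.76 km

φ/φ₀ = 1/10 ⇒ exp(−c·z) = 1/10 ⇒ z = ln(10) / c
z = 2.3026 / 0.4 = 5.756 km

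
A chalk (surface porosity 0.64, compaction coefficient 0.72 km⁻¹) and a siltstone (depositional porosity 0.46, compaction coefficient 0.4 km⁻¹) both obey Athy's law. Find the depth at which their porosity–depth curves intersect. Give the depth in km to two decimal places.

1.03 km

Set phi₀ₐ e^(−kₐd) = phi₀ᵦ e^(−kᵦd) ⇒ ln(phi₀ₐ/phi₀ᵦ) = (kₐ − kᵦ)·d
d = ln(0.64/0.46) / (0.72 − 0.4) = 0.3302 / 0.32 = 1.032 km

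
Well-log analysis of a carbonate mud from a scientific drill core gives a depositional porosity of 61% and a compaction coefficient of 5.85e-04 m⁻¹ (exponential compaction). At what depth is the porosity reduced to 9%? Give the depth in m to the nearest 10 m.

3270 m

Working in km (1 km = 1000 m; β in km⁻¹ = β in m⁻¹ × 1000):
Invert Athy's law: Z = ln(phi₀/phi) / β
Z = ln(0.61/0.09) / 0.585 = ln(6.778) / 0.585 = 1.9136 / 0.585 = 3.271 km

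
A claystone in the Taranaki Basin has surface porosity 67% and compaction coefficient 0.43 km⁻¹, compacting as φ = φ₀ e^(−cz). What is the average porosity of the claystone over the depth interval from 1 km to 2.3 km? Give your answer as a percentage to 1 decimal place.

⟨φ⟩ = (1/(z₂−z₁)) ∫ φ₀ e^(−cz) dz = φ₀·(e^(−c·z₁) − e^(−c·z₂)) / (c·(z₂−z₁))
e^(−0.43×1) = 0.6505; e^(−0.43×2.3) = 0.3719
⟨φ⟩ = 0.67 × (0.6505 − 0.3719) / (0.43 × 1.3) = 0.67 × 0.4983 = 0.3339

33.4%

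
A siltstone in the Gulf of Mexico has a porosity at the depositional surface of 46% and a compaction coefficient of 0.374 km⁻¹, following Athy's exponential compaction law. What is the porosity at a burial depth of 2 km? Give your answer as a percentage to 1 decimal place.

21.8%

phi = phi₀·exp(−c·z) = 0.46 × exp(−0.374 × 2) = 0.46 × exp(−0.748)
  = 0.46 × 0.4733 = 0.2177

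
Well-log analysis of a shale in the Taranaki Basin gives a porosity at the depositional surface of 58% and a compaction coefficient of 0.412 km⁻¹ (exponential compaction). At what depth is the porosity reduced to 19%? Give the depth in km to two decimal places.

2.71 km

Invert Athy's law: z = ln(φ₀/φ) / c
z = ln(0.58/0.19) / 0.412 = ln(3.053) / 0.412 = 1.1160 / 0.412 = 2.709 km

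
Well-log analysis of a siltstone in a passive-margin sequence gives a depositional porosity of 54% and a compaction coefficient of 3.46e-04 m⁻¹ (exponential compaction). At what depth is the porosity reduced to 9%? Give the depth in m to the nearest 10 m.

5180 m

Working in km (1 km = 1000 m; β in km⁻¹ = β in m⁻¹ × 1000):
Invert Athy's law: z = ln(n₀/n) / β
z = ln(0.54/0.09) / 0.346 = ln(6) / 0.346 = 1.7918 / 0.346 = 5.178 km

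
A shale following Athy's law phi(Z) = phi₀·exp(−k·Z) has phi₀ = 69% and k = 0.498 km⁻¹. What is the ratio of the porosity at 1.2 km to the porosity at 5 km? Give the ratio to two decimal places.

6.64

phi(Z₁)/phi(Z₂) = e^(−k·Z₁)/e^(−k·Z₂) = e^{k(Z₂−Z₁)}
= exp(0.498 × 3.8) = exp(1.892) = 6.6353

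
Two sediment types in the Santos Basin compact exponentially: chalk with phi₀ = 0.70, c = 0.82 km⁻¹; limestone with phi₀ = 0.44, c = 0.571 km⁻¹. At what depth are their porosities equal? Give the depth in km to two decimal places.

1.86 km

Set phi₀ₐ e^(−cₐd) = phi₀ᵦ e^(−cᵦd) ⇒ ln(phi₀ₐ/phi₀ᵦ) = (cₐ − cᵦ)·d
d = ln(0.7/0.44) / (0.82 − 0.571) = 0.4643 / 0.249 = 1.865 km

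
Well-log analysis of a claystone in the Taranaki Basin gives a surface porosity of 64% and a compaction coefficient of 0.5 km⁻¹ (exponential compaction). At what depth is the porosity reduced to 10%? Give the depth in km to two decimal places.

3.71 km

Invert Athy's law: z = ln(phi₀/phi) / k
z = ln(0.64/0.1) / 0.5 = ln(6.4) / 0.5 = 1.8563 / 0.5 = 3.713 km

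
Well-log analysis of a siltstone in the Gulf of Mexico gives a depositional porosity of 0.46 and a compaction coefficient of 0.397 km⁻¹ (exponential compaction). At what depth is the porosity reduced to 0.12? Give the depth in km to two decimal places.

Invert Athy's law: d = ln(phi₀/phi) / β
d = ln(0.46/0.12) / 0.397 = ln(3.833) / 0.397 = 1.3437 / 0.397 = 3.385 km

3.38 km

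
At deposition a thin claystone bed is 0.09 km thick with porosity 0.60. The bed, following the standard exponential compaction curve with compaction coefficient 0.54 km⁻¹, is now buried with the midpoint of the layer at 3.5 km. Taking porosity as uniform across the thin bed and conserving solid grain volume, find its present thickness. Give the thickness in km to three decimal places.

0.040 km

Porosity at 3.5 km: phi = 0.6·exp(−0.54×3.5) = 0.0906
Solid-volume conservation: h(1−phi) = h₀(1−phi₀) ⇒ h = h₀·(1−phi₀)/(1−phi)
h = 0.09 × (1 − 0.6)/(1 − 0.0906) = 0.09 × 0.4399 = 0.0396 km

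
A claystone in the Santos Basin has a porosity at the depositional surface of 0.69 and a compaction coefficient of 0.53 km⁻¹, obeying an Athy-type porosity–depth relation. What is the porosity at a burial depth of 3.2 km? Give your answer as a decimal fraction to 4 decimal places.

0.1266

phi = phi₀·exp(−c·d) = 0.69 × exp(−0.53 × 3.2) = 0.69 × exp(−1.696)
  = 0.69 × 0.1834 = 0.1266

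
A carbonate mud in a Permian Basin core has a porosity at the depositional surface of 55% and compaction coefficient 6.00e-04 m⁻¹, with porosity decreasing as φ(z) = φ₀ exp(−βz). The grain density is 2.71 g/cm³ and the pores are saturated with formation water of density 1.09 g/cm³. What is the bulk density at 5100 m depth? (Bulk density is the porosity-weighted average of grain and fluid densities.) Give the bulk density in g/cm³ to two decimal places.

Working in km (1 km = 1000 m; β in km⁻¹ = β in m⁻¹ × 1000):
Porosity at depth: φ = 0.55·exp(−0.6×5.1) = 0.55×0.0469 = 0.0258
Bulk density: ρ_b = (1−φ)ρ_g + φ·ρ_f = 0.9742×2.71 + 0.0258×1.09
       = 2.640 + 0.028 = 2.668 g/cm³

2.67 g/cm³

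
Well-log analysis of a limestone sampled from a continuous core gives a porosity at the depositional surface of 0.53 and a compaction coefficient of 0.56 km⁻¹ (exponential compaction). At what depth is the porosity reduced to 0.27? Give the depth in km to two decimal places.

Invert Athy's law: Z = ln(phi₀/phi) / k
Z = ln(0.53/0.27) / 0.56 = ln(1.963) / 0.56 = 0.6745 / 0.56 = 1.204 km

1.20 km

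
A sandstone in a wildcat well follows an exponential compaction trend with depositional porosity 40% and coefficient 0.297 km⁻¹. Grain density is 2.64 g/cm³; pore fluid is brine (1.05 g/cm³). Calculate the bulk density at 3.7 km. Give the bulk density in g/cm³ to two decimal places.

Porosity at depth: φ = 0.4·exp(−0.297×3.7) = 0.4×0.3332 = 0.1333
Bulk density: ρ_b = (1−φ)ρ_g + φ·ρ_f = 0.8667×2.64 + 0.1333×1.05
       = 2.288 + 0.140 = 2.428 g/cm³

2.43 g/cm³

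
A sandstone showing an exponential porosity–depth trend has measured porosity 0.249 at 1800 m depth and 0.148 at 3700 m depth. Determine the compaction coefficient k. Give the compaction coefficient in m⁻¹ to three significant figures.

0.000274 m⁻¹

Working in km (1 km = 1000 m; k in km⁻¹ = k in m⁻¹ × 1000):
Athy: phi(z) = phi₀ e^(−kz) ⇒ phi₁/phi₂ = e^{k(z₂−z₁)} ⇒ k = ln(phi₁/phi₂)/(z₂−z₁)
k = ln(0.249/0.148) / (3.7 − 1.8) = ln(1.682) / 1.9 = 0.5202 / 1.9 = 0.2738 km⁻¹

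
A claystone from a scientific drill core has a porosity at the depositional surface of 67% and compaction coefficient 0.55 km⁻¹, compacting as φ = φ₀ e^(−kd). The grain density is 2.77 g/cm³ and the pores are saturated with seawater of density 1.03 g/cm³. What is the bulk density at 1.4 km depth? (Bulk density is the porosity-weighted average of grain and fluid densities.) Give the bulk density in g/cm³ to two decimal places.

Porosity at depth: φ = 0.67·exp(−0.55×1.4) = 0.67×0.4630 = 0.3102
Bulk density: ρ_b = (1−φ)ρ_g + φ·ρ_f = 0.6898×2.77 + 0.3102×1.03
       = 1.911 + 0.320 = 2.230 g/cm³

2.23 g/cm³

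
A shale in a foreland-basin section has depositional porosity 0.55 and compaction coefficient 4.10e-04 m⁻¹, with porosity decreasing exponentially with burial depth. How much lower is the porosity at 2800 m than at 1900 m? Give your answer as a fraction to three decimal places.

Working in km (1 km = 1000 m; c in km⁻¹ = c in m⁻¹ × 1000):
n(1.9) = 0.55·e^(−0.41×1.9) = 0.2524
n(2.8) = 0.55·e^(−0.41×2.8) = 0.1745
Δn = 0.2524 − 0.1745 = 0.0779

0.078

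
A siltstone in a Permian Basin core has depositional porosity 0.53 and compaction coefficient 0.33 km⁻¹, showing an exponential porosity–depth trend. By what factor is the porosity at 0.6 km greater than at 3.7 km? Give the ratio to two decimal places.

2.78

phi(d₁)/phi(d₂) = e^(−c·d₁)/e^(−c·d₂) = e^{c(d₂−d₁)}
= exp(0.33 × 3.1) = exp(1.023) = 2.7815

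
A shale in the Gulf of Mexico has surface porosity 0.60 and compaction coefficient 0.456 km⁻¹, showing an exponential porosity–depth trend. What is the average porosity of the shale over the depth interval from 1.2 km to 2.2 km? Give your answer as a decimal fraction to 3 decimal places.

⟨n⟩ = (1/(z₂−z₁)) ∫ n₀ e^(−kz) dz = n₀·(e^(−k·z₁) − e^(−k·z₂)) / (k·(z₂−z₁))
e^(−0.456×1.2) = 0.5786; e^(−0.456×2.2) = 0.3667
⟨n⟩ = 0.6 × (0.5786 − 0.3667) / (0.456 × 1) = 0.6 × 0.4646 = 0.2788

0.279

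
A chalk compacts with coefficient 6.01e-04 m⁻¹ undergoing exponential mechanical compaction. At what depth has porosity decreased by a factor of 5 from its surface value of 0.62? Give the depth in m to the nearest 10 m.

Working in km (1 km = 1000 m; c in km⁻¹ = c in m⁻¹ × 1000):
φ/φ₀ = 1/5 ⇒ exp(−c·d) = 1/5 ⇒ d = ln(5) / c
d = 1.6094 / 0.601 = 2.678 km

2680 m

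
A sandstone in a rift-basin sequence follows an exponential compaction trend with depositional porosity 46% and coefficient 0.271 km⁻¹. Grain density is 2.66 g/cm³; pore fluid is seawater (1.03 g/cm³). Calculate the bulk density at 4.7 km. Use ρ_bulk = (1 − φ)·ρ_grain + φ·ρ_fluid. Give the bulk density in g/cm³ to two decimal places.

2.45 g/cm³

Porosity at depth: phi = 0.46·exp(−0.271×4.7) = 0.46×0.2798 = 0.1287
Bulk density: ρ_b = (1−phi)ρ_g + phi·ρ_f = 0.8713×2.66 + 0.1287×1.03
       = 2.318 + 0.133 = 2.450 g/cm³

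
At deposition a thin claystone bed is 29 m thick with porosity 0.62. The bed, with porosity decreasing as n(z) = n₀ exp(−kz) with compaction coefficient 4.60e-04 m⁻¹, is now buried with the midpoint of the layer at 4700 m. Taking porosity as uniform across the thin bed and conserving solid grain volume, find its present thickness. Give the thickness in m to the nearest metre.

12 m

Working in km (1 km = 1000 m; k in km⁻¹ = k in m⁻¹ × 1000):
Porosity at 4.7 km: n = 0.62·exp(−0.46×4.7) = 0.0714
Solid-volume conservation: h(1−n) = h₀(1−n₀) ⇒ h = h₀·(1−n₀)/(1−n)
h = 0.029 × (1 − 0.62)/(1 − 0.0714) = 0.029 × 0.4092 = 0.0119 km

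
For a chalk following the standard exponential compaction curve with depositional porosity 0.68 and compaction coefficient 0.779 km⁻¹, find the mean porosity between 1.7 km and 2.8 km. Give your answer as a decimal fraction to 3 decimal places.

⟨φ⟩ = (1/(Z₂−Z₁)) ∫ φ₀ e^(−cZ) dZ = φ₀·(e^(−c·Z₁) − e^(−c·Z₂)) / (c·(Z₂−Z₁))
e^(−0.779×1.7) = 0.2660; e^(−0.779×2.8) = 0.1129
⟨φ⟩ = 0.68 × (0.2660 − 0.1129) / (0.779 × 1.1) = 0.68 × 0.1786 = 0.1215

0.121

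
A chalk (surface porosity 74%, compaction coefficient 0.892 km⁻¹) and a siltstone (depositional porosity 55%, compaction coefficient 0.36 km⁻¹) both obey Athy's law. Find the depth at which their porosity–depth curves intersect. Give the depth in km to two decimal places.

0.56 km

Set φ₀ₐ e^(−βₐd) = φ₀ᵦ e^(−βᵦd) ⇒ ln(φ₀ₐ/φ₀ᵦ) = (βₐ − βᵦ)·d
d = ln(0.74/0.55) / (0.892 − 0.36) = 0.2967 / 0.532 = 0.558 km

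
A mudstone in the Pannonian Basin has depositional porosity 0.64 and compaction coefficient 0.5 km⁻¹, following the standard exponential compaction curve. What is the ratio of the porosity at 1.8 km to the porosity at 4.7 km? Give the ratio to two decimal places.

n(z₁)/n(z₂) = e^(−c·z₁)/e^(−c·z₂) = e^{c(z₂−z₁)}
= exp(0.5 × 2.9) = exp(1.45) = 4.2631

4.26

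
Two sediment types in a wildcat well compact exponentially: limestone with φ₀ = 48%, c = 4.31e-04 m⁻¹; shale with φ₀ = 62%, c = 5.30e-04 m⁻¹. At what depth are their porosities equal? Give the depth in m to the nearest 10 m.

2590 m

Working in km (1 km = 1000 m; c in km⁻¹ = c in m⁻¹ × 1000):
Set φ₀ₐ e^(−cₐz) = φ₀ᵦ e^(−cᵦz) ⇒ ln(φ₀ₐ/φ₀ᵦ) = (cₐ − cᵦ)·z
z = ln(0.48/0.62) / (0.431 − 0.53) = -0.2559 / -0.099 = 2.585 km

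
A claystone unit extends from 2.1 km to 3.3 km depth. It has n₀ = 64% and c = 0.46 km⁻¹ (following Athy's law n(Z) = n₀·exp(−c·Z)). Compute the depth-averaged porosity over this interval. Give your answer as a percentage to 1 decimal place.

⟨n⟩ = (1/(Z₂−Z₁)) ∫ n₀ e^(−cZ) dZ = n₀·(e^(−c·Z₁) − e^(−c·Z₂)) / (c·(Z₂−Z₁))
e^(−0.46×2.1) = 0.3806; e^(−0.46×3.3) = 0.2191
⟨n⟩ = 0.64 × (0.3806 − 0.2191) / (0.46 × 1.2) = 0.64 × 0.2925 = 0.1872

18.7%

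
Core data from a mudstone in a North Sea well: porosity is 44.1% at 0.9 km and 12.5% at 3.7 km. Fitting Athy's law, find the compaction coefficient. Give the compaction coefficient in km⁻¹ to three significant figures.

0.450 km⁻¹

Athy: φ(z) = φ₀ e^(−kz) ⇒ φ₁/φ₂ = e^{k(z₂−z₁)} ⇒ k = ln(φ₁/φ₂)/(z₂−z₁)
k = ln(0.441/0.125) / (3.7 − 0.9) = ln(3.528) / 2.8 = 1.2607 / 2.8 = 0.4503 km⁻¹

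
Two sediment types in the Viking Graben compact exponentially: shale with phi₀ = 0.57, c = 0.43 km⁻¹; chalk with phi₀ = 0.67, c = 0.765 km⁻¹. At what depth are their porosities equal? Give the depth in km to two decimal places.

0.48 km

Set phi₀ₐ e^(−cₐd) = phi₀ᵦ e^(−cᵦd) ⇒ ln(phi₀ₐ/phi₀ᵦ) = (cₐ − cᵦ)·d
d = ln(0.57/0.67) / (0.43 − 0.765) = -0.1616 / -0.335 = 0.483 km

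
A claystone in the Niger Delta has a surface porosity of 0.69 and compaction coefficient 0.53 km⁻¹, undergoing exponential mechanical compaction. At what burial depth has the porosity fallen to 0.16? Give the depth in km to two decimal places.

Invert Athy's law: z = ln(phi₀/phi) / c
z = ln(0.69/0.16) / 0.53 = ln(4.312) / 0.53 = 1.4615 / 0.53 = 2.758 km

2.76 km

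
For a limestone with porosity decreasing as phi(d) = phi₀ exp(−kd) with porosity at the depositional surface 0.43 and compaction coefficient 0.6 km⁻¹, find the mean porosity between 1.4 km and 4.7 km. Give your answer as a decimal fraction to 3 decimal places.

⟨phi⟩ = (1/(d₂−d₁)) ∫ phi₀ e^(−kd) dd = phi₀·(e^(−k·d₁) − e^(−k·d₂)) / (k·(d₂−d₁))
e^(−0.6×1.4) = 0.4317; e^(−0.6×4.7) = 0.0596
⟨phi⟩ = 0.43 × (0.4317 − 0.0596) / (0.6 × 3.3) = 0.43 × 0.1879 = 0.0808

0.081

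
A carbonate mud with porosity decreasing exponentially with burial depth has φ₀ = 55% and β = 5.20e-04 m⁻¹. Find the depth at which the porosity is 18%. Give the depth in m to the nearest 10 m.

Working in km (1 km = 1000 m; β in km⁻¹ = β in m⁻¹ × 1000):
Invert Athy's law: d = ln(φ₀/φ) / β
d = ln(0.55/0.18) / 0.52 = ln(3.056) / 0.52 = 1.1170 / 0.52 = 2.148 km

2150 m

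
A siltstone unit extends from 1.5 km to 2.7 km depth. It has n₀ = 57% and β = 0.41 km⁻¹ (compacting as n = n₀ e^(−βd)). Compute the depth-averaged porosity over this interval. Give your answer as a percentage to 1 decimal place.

24.3%

⟨n⟩ = (1/(d₂−d₁)) ∫ n₀ e^(−βd) dd = n₀·(e^(−β·d₁) − e^(−β·d₂)) / (β·(d₂−d₁))
e^(−0.41×1.5) = 0.5406; e^(−0.41×2.7) = 0.3305
⟨n⟩ = 0.57 × (0.5406 − 0.3305) / (0.41 × 1.2) = 0.57 × 0.4270 = 0.2434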